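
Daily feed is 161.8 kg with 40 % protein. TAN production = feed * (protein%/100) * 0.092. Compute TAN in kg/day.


Protein in feed = 161.8 * 40/100 = 64.72 kg/day
TAN = protein * 0.092 = 64.72 * 0.092 = 5.95424 kg/day

5.95424 kg/day


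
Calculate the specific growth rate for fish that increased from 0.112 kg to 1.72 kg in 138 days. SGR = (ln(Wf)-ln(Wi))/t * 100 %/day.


ln(W_f) = ln(1.72) = 0.54232429
ln(W_i) = ln(0.112) = -2.1892564
ln(W_f) - ln(W_i) = 0.54232429 - -2.1892564 = 2.7315807
SGR = 2.7315807 / 138 * 100 = 1.97941 %/day

1.97941 %/day


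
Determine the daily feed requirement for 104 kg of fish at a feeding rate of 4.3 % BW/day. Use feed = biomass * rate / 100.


Feeding rate fraction = 4.3% / 100 = 0.043
Daily feed = 104 kg * 0.043 = 4.472 kg/day

4.472 kg/day


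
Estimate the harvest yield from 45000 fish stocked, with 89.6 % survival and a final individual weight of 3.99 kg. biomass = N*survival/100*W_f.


Survivors = 45000 * 89.6/100 = 40320 fish
Harvest biomass = survivors * W_f = 40320 * 3.99 = 160876.8 kg

160876.8 kg


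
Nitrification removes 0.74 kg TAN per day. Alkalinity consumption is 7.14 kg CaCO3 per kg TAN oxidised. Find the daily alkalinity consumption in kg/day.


Alkalinity factor: 7.14 kg CaCO3 consumed per kg TAN nitrified
alk = 0.74 kg TAN * 7.14 = 5.2836 kg CaCO3/day

5.2836 kg CaCO3/day


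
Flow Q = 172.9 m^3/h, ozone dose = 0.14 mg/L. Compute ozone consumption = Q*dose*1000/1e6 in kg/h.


O3 demand (mg/h) = Q * dose * 1000 = 172.9 * 0.14 * 1000 = 24206 mg/h
Convert mg to kg: 24206 / 1e6 = 0.024206 kg/h

0.024206 kg/h


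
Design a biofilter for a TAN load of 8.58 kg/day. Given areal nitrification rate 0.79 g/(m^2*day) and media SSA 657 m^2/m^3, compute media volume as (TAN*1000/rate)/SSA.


A = 8.58*1000 / 0.79 = 10860.759 m^2
V = 10860.759 / 657 = 16.5308

16.5308 m^3


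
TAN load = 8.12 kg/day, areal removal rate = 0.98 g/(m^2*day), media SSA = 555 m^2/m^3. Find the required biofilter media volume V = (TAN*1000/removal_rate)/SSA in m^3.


A = 8.12*1000 / 0.98 = 8285.7143 m^2
V = 8285.7143 / 555 = 14.9292

14.9292 m^3


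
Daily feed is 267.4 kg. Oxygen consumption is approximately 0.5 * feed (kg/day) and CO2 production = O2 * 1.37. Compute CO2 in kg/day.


O2 = 267.4 * 0.5 = 133.7
CO2 = 133.7 * 1.37 = 183.169

183.169 kg/day


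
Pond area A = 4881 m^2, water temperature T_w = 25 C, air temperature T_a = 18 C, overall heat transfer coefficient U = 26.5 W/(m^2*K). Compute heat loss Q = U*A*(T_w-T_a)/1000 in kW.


Temperature difference dT = 25 - 18 = 7 K
Heat loss (W) = U * A * dT = 26.5 * 4881 * 7 = 905425.5 W
Convert to kW: 905425.5 / 1000 = 905.4255 kW

905.4255 kW


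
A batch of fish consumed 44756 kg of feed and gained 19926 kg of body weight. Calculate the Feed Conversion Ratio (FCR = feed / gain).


FCR = feed consumed / weight gained
FCR = 44756 kg / 19926 kg = 2.24611

2.24611


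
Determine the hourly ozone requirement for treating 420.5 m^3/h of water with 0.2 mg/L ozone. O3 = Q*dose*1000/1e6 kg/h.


O3 demand (mg/h) = Q * dose * 1000 = 420.5 * 0.2 * 1000 = 84100 mg/h
Convert mg to kg: 84100 / 1e6 = 0.0841 kg/h

0.0841 kg/h


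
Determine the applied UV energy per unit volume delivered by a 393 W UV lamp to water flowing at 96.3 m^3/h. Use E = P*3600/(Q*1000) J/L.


Energy delivered per hour = 393 W * 3600 s = 1414800 J/h
Volume treated per hour = 96.3 m^3/h * 1000 = 96300 L/h
dose = 1414800 / 96300 = 14.6916 J/L

14.6916 J/L


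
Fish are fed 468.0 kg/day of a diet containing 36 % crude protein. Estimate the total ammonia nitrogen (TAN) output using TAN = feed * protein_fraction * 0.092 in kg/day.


Protein in feed = 468.0 * 36/100 = 168.48 kg/day
TAN = protein * 0.092 = 168.48 * 0.092 = 15.50016 kg/day

15.50016 kg/day


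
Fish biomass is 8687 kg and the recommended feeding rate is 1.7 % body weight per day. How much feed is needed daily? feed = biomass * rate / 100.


Feeding rate fraction = 1.7% / 100 = 0.017
Daily feed = 8687 kg * 0.017 = 147.679 kg/day

147.679 kg/day


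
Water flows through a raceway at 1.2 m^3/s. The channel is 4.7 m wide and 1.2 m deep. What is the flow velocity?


Cross-sectional area = W * d = 4.7 * 1.2 = 5.64 m^2
Velocity = Q / A = 1.2 / 5.64 = 0.212766 m/s

0.212766 m/s


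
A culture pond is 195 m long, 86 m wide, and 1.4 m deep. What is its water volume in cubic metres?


Base area = L * W = 195 * 86 = 16770 m^2
Volume = area * depth = 16770 * 1.4 = 23478 m^3

23478 m^3


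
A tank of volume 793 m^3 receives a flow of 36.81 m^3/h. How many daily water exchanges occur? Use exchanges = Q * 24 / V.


Daily flow volume = 36.81 m^3/h * 24 h = 883.44 m^3/day
Exchanges = daily flow / tank volume = 883.44 / 793 = 1.11405 exchanges/day

1.11405 exchanges/day


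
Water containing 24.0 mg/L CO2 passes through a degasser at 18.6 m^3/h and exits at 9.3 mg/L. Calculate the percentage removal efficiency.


CO2_out / CO2_in = 9.3 / 24.0 = 0.3875
Fraction remaining = 0.3875
efficiency = (1 - 0.3875) * 100 = 61.25 %

61.25 %


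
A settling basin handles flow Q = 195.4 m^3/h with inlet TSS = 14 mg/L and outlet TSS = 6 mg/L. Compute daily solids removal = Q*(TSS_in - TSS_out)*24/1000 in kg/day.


Concentration drop: TSS_in - TSS_out = 14 - 6 = 8 mg/L
Hourly solids removed = Q * dTSS = 195.4 m^3/h * 8 mg/L = 1563.2 g/h  (m^3/h * mg/L = g/h)
Daily solids removed = 1563.2 * 24 = 37516.8 g/day
Convert g to kg: 37516.8 / 1000 = 37.5168 kg/day

37.5168 kg/day


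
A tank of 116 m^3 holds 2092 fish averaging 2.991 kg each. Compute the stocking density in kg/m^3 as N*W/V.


Total biomass = 2092 fish * 2.991 kg = 6257.172 kg
Density = total biomass / volume = 6257.172 / 116 = 53.9411 kg/m^3

53.9411 kg/m^3


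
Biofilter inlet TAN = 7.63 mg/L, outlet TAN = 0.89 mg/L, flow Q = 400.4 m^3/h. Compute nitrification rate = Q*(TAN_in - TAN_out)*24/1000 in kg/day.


Concentration drop: TAN_in - TAN_out = 7.63 - 0.89 = 6.74 mg/L
Hourly TAN removed = Q * dTAN = 400.4 m^3/h * 6.74 mg/L = 2698.696 g/h  (m^3/h * mg/L = g/h)
Daily TAN removed = 2698.696 * 24 = 64768.704 g/day
Convert to kg/day: 64768.704 / 1000 = 64.768704 kg/day

64.768704 kg/day


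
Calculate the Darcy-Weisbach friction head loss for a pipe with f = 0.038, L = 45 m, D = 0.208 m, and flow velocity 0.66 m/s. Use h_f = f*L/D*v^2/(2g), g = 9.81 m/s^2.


v^2 = 0.66^2 = 0.4356 m^2/s^2
L/D = 45/0.208 = 216.34615
h_f = f*(L/D)*v^2/(2g) = 0.038 * 216.34615 * 0.4356 / 19.62 = 0.182525 m

0.182525 m


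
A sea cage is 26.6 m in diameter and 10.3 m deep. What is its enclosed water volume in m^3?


r = d/2 = 26.6/2 = 13.3 m
Base area = pi*r^2 = pi*13.3^2 = 555.71632 m^2
Volume = 555.71632 * 10.3 = 5723.88 m^3

5723.88 m^3


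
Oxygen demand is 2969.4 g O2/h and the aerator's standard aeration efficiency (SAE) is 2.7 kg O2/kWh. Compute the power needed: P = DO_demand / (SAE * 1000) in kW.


SAE in g O2/kWh = 2.7 * 1000 = 2700 g/kWh
P = DO_demand / SAE_g = 2969.4 / 2700 = 1.09978 kW

1.09978 kW


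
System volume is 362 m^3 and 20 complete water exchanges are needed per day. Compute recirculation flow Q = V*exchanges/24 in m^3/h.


Daily recirculation volume = 362 m^3 * 20 = 7240 m^3/day
Flow rate Q = daily volume / 24 h = 7240 / 24 = 301.667 m^3/h

301.667 m^3/h


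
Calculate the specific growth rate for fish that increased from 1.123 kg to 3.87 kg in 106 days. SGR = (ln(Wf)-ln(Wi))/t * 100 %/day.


ln(W_f) = ln(3.87) = 1.3532545
ln(W_i) = ln(1.123) = 0.11600368
ln(W_f) - ln(W_i) = 1.3532545 - 0.11600368 = 1.2372508
SGR = 1.2372508 / 106 * 100 = 1.16722 %/day

1.16722 %/day


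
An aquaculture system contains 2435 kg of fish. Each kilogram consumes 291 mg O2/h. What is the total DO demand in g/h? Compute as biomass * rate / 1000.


Total O2 consumption (mg/h) = 2435 kg * 291 mg/(kg*h) = 708585 mg/h
Convert to g/h: 708585 / 1000 = 708.585 g/h

708.585 g/h


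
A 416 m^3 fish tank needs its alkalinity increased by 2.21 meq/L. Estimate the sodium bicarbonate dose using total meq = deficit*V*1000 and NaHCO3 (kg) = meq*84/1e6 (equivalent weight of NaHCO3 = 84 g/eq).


Tank volume in L = 416 m^3 * 1000 = 416000 L
Total meq required = 2.21 meq/L * 416000 L = 919360 meq
NaHCO3 mass = 919360 meq * 84 mg/meq / 1e6 = 77.2262 kg

77.2262 kg


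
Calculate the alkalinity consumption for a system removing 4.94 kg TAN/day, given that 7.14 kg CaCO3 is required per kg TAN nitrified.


Alkalinity factor: 7.14 kg CaCO3 consumed per kg TAN nitrified
alk = 4.94 kg TAN * 7.14 = 35.2716 kg CaCO3/day

35.2716 kg CaCO3/day


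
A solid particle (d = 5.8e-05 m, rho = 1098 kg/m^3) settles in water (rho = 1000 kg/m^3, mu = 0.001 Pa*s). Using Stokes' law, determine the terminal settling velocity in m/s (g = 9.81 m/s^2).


Density difference: rho_p - rho_f = 1098 - 1000 = 98 kg/m^3
d^2 = (5.8e-05)^2 = 3.364e-09 m^2
Numerator = (rho_p - rho_f) * g * d^2 = 98 * 9.81 * 3.364e-09 = 3.2340823e-06
Denominator = 18 * mu = 18 * 0.001 = 0.018
v_s = 3.2340823e-06 / 0.018 = 1.79671e-04 m/s
Check: Re = rho_f * v_s * d / mu = 1000 * 1.79671e-04 * 5.8e-05 / 0.001 = 0.0104 < 1, so Stokes' law applies.

1.79671e-04 m/s


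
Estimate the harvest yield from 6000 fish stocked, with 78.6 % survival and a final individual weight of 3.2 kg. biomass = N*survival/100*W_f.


Survivors = 6000 * 78.6/100 = 4716 fish
Harvest biomass = survivors * W_f = 4716 * 3.2 = 15091.2 kg

15091.2 kg


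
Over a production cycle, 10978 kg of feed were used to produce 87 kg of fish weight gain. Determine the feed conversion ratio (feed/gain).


FCR = feed consumed / weight gained
FCR = 10978 kg / 87 kg = 126.184

126.184


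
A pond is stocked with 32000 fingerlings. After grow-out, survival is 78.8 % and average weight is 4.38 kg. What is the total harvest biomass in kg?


Survivors = 32000 * 78.8/100 = 25216 fish
Harvest biomass = survivors * W_f = 25216 * 4.38 = 110446.08 kg

110446.08 kg


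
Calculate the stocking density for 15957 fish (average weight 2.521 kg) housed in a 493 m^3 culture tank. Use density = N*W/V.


Total biomass = 15957 fish * 2.521 kg = 40227.597 kg
Density = total biomass / volume = 40227.597 / 493 = 81.5976 kg/m^3

81.5976 kg/m^3


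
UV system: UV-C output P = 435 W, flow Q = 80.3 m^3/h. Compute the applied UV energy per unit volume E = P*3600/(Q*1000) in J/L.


Energy delivered per hour = 435 W * 3600 s = 1566000 J/h
Volume treated per hour = 80.3 m^3/h * 1000 = 80300 L/h
dose = 1566000 / 80300 = 19.5019 J/L

19.5019 J/L


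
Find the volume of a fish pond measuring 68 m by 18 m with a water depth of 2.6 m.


Base area = L * W = 68 * 18 = 1224 m^2
Volume = area * depth = 1224 * 2.6 = 3182.4 m^3

3182.4 m^3


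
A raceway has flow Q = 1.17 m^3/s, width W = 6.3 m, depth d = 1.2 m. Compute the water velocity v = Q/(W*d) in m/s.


Cross-sectional area = W * d = 6.3 * 1.2 = 7.56 m^2
Velocity = Q / A = 1.17 / 7.56 = 0.154762 m/s

0.154762 m/s


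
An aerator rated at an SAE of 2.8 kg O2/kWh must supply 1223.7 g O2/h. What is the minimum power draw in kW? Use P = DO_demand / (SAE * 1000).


SAE in g O2/kWh = 2.8 * 1000 = 2800 g/kWh
P = DO_demand / SAE_g = 1223.7 / 2800 = 0.437036 kW

0.437036 kW


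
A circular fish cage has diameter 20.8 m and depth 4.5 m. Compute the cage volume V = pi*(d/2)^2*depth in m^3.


r = d/2 = 20.8/2 = 10.4 m
Base area = pi*r^2 = pi*10.4^2 = 339.79466 m^2
Volume = 339.79466 * 4.5 = 1529.08 m^3

1529.08 m^3


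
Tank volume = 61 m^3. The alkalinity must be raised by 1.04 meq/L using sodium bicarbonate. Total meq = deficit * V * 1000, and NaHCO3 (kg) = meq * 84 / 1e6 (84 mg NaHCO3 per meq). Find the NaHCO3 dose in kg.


Tank volume in L = 61 m^3 * 1000 = 61000 L
Total meq required = 1.04 meq/L * 61000 L = 63440 meq
NaHCO3 mass = 63440 meq * 84 mg/meq / 1e6 = 5.32896 kg

5.32896 kg


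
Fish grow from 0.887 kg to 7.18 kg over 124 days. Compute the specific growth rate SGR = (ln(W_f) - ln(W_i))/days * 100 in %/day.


ln(W_f) = ln(7.18) = 1.9712994
ln(W_i) = ln(0.887) = -0.1199103
ln(W_f) - ln(W_i) = 1.9712994 - -0.1199103 = 2.0912097
SGR = 2.0912097 / 124 * 100 = 1.68646 %/day

1.68646 %/day


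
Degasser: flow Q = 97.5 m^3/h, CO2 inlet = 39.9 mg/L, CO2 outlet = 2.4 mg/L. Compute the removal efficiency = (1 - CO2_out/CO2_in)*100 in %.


CO2_out / CO2_in = 2.4 / 39.9 = 0.060150376
Fraction remaining = 0.060150376
efficiency = (1 - 0.060150376) * 100 = 93.985 %

93.985 %


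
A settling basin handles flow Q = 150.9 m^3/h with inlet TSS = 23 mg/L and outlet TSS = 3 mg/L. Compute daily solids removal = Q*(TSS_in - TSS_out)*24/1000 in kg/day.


Concentration drop: TSS_in - TSS_out = 23 - 3 = 20 mg/L
Hourly solids removed = Q * dTSS = 150.9 m^3/h * 20 mg/L = 3018 g/h  (m^3/h * mg/L = g/h)
Daily solids removed = 3018 * 24 = 72432 g/day
Convert g to kg: 72432 / 1000 = 72.432 kg/day

72.432 kg/day


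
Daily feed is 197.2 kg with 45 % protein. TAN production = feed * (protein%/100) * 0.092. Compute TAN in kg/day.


Protein in feed = 197.2 * 45/100 = 88.74 kg/day
TAN = protein * 0.092 = 88.74 * 0.092 = 8.16408 kg/day

8.16408 kg/day


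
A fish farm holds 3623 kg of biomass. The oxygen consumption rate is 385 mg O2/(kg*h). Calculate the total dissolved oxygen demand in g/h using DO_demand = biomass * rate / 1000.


Total O2 consumption (mg/h) = 3623 kg * 385 mg/(kg*h) = 1394855 mg/h
Convert to g/h: 1394855 / 1000 = 1394.855 g/h

1394.855 g/h


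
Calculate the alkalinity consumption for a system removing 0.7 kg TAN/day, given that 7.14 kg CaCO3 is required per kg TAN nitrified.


Alkalinity factor: 7.14 kg CaCO3 consumed per kg TAN nitrified
alk = 0.7 kg TAN * 7.14 = 4.998 kg CaCO3/day

4.998 kg CaCO3/day


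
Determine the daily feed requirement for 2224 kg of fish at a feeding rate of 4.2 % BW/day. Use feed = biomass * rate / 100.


Feeding rate fraction = 4.2% / 100 = 0.042
Daily feed = 2224 kg * 0.042 = 93.408 kg/day

93.408 kg/day


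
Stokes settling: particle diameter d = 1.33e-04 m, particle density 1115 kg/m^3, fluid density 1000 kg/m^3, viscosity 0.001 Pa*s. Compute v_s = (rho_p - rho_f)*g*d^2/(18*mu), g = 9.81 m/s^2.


Density difference: rho_p - rho_f = 1115 - 1000 = 115 kg/m^3
d^2 = (1.33e-04)^2 = 1.7689e-08 m^2
Numerator = (rho_p - rho_f) * g * d^2 = 115 * 9.81 * 1.7689e-08 = 1.9955845e-05
Denominator = 18 * mu = 18 * 0.001 = 0.018
v_s = 1.9955845e-05 / 0.018 = 0.00110866 m/s
Check: Re = rho_f * v_s * d / mu = 1000 * 0.00110866 * 1.33e-04 / 0.001 = 0.147 < 1, so Stokes' law applies.

0.00110866 m/s


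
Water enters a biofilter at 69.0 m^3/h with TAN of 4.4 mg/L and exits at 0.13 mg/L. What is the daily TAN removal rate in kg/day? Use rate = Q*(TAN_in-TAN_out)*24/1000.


Concentration drop: TAN_in - TAN_out = 4.4 - 0.13 = 4.27 mg/L
Hourly TAN removed = Q * dTAN = 69.0 m^3/h * 4.27 mg/L = 294.63 g/h  (m^3/h * mg/L = g/h)
Daily TAN removed = 294.63 * 24 = 7071.12 g/day
Convert to kg/day: 7071.12 / 1000 = 7.07112 kg/day

7.07112 kg/day


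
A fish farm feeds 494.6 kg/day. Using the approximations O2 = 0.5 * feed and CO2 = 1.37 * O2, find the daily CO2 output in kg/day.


O2 = 494.6 * 0.5 = 247.3
CO2 = 247.3 * 1.37 = 338.801

338.801 kg/day


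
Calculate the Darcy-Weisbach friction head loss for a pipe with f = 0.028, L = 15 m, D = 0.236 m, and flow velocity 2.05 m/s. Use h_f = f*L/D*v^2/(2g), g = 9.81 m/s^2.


v^2 = 2.05^2 = 4.2025 m^2/s^2
L/D = 15/0.236 = 63.559322
h_f = f*(L/D)*v^2/(2g) = 0.028 * 63.559322 * 4.2025 / 19.62 = 0.381194 m

0.381194 m


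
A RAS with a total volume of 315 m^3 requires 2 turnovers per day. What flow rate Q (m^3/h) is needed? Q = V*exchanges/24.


Daily recirculation volume = 315 m^3 * 2 = 630 m^3/day
Flow rate Q = daily volume / 24 h = 630 / 24 = 26.25 m^3/h

26.25 m^3/h


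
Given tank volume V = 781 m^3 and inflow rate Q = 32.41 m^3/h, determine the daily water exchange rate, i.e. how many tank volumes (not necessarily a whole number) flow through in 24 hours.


Daily flow volume = 32.41 m^3/h * 24 h = 777.84 m^3/day
Exchanges = daily flow / tank volume = 777.84 / 781 = 0.995954 exchanges/day

0.995954 exchanges/day


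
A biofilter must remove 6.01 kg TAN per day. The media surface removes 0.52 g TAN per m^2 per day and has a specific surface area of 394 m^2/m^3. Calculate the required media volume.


A = 6.01*1000 / 0.52 = 11557.692 m^2
V = 11557.692 / 394 = 29.3342

29.3342 m^3


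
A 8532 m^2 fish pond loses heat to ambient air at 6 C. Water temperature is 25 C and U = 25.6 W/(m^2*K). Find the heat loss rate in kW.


Temperature difference dT = 25 - 6 = 19 K
Heat loss (W) = U * A * dT = 25.6 * 8532 * 19 = 4149964.8 W
Convert to kW: 4149964.8 / 1000 = 4149.9648 kW

4149.9648 kW


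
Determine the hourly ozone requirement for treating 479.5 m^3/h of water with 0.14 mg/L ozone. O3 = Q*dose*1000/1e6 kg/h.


O3 demand (mg/h) = Q * dose * 1000 = 479.5 * 0.14 * 1000 = 67130 mg/h
Convert mg to kg: 67130 / 1e6 = 0.06713 kg/h

0.06713 kg/h


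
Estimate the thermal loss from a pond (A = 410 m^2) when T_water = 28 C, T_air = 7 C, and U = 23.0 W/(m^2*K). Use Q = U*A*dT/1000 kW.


Temperature difference dT = 28 - 7 = 21 K
Heat loss (W) = U * A * dT = 23.0 * 410 * 21 = 198030 W
Convert to kW: 198030 / 1000 = 198.03 kW

198.03 kW


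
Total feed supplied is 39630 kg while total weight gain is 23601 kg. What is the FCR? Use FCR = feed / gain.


FCR = feed consumed / weight gained
FCR = 39630 kg / 23601 kg = 1.67917

1.67917


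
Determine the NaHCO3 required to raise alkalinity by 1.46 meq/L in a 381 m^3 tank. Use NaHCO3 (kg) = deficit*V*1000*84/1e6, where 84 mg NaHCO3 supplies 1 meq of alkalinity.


Tank volume in L = 381 m^3 * 1000 = 381000 L
Total meq required = 1.46 meq/L * 381000 L = 556260 meq
NaHCO3 mass = 556260 meq * 84 mg/meq / 1e6 = 46.7258 kg

46.7258 kg


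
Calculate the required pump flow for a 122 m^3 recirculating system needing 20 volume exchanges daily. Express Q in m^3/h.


Daily recirculation volume = 122 m^3 * 20 = 2440 m^3/day
Flow rate Q = daily volume / 24 h = 2440 / 24 = 101.667 m^3/h

101.667 m^3/h


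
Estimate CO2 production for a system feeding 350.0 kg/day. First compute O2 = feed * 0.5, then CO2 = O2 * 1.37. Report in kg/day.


O2 = 350.0 * 0.5 = 175
CO2 = 175 * 1.37 = 239.75

239.75 kg/day


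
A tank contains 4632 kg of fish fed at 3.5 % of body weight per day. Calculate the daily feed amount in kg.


Feeding rate fraction = 3.5% / 100 = 0.035
Daily feed = 4632 kg * 0.035 = 162.12 kg/day

162.12 kg/day


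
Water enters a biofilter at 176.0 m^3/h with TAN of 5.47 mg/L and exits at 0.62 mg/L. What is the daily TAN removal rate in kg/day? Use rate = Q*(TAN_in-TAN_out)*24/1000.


Concentration drop: TAN_in - TAN_out = 5.47 - 0.62 = 4.85 mg/L
Hourly TAN removed = Q * dTAN = 176.0 m^3/h * 4.85 mg/L = 853.6 g/h  (m^3/h * mg/L = g/h)
Daily TAN removed = 853.6 * 24 = 20486.4 g/day
Convert to kg/day: 20486.4 / 1000 = 20.4864 kg/day

20.4864 kg/day


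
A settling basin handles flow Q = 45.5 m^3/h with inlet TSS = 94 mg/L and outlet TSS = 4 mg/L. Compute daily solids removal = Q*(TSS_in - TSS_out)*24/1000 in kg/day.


Concentration drop: TSS_in - TSS_out = 94 - 4 = 90 mg/L
Hourly solids removed = Q * dTSS = 45.5 m^3/h * 90 mg/L = 4095 g/h  (m^3/h * mg/L = g/h)
Daily solids removed = 4095 * 24 = 98280 g/day
Convert g to kg: 98280 / 1000 = 98.28 kg/day

98.28 kg/day


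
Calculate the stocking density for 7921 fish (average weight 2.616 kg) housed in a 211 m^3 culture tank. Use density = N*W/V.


Total biomass = 7921 fish * 2.616 kg = 20721.336 kg
Density = total biomass / volume = 20721.336 / 211 = 98.2054 kg/m^3

98.2054 kg/m^3


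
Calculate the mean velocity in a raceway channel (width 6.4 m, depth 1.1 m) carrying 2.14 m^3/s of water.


Cross-sectional area = W * d = 6.4 * 1.1 = 7.04 m^2
Velocity = Q / A = 2.14 / 7.04 = 0.303977 m/s

0.303977 m/s


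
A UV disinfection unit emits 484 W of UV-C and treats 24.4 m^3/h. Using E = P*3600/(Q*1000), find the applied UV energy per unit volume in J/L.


Energy delivered per hour = 484 W * 3600 s = 1742400 J/h
Volume treated per hour = 24.4 m^3/h * 1000 = 24400 L/h
dose = 1742400 / 24400 = 71.4098 J/L

71.4098 J/L


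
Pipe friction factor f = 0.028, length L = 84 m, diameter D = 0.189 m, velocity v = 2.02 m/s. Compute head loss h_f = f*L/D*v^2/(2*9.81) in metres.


v^2 = 2.02^2 = 4.0804 m^2/s^2
L/D = 84/0.189 = 444.44444
h_f = f*(L/D)*v^2/(2g) = 0.028 * 444.44444 * 4.0804 / 19.62 = 2.58809 m

2.58809 m


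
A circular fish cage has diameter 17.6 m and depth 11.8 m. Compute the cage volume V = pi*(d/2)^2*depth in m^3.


r = d/2 = 17.6/2 = 8.8 m
Base area = pi*r^2 = pi*8.8^2 = 243.28494 m^2
Volume = 243.28494 * 11.8 = 2870.76 m^3

2870.76 m^3


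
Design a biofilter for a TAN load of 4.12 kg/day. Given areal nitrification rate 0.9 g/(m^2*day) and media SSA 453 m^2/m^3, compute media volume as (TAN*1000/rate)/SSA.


A = 4.12*1000 / 0.9 = 4577.7778 m^2
V = 4577.7778 / 453 = 10.1055

10.1055 m^3


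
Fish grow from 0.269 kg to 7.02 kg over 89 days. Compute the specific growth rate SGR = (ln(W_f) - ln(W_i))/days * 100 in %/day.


ln(W_f) = ln(7.02) = 1.9487632
ln(W_i) = ln(0.269) = -1.3130439
ln(W_f) - ln(W_i) = 1.9487632 - -1.3130439 = 3.2618071
SGR = 3.2618071 / 89 * 100 = 3.66495 %/day

3.66495 %/day


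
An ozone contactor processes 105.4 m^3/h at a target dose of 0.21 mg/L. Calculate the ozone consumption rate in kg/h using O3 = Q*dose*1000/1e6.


O3 demand (mg/h) = Q * dose * 1000 = 105.4 * 0.21 * 1000 = 22134 mg/h
Convert mg to kg: 22134 / 1e6 = 0.022134 kg/h

0.022134 kg/h


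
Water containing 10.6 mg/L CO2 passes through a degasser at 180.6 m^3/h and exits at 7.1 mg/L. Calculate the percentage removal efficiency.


CO2_out / CO2_in = 7.1 / 10.6 = 0.66981132
Fraction remaining = 0.66981132
efficiency = (1 - 0.66981132) * 100 = 33.0189 %

33.0189 %


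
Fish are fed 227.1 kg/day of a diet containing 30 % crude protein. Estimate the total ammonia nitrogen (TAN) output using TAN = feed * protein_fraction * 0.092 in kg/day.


Protein in feed = 227.1 * 30/100 = 68.13 kg/day
TAN = protein * 0.092 = 68.13 * 0.092 = 6.26796 kg/day

6.26796 kg/day


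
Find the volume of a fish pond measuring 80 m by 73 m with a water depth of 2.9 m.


Base area = L * W = 80 * 73 = 5840 m^2
Volume = area * depth = 5840 * 2.9 = 16936 m^3

16936 m^3


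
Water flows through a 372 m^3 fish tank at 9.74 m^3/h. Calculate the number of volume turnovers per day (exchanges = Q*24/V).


Daily flow volume = 9.74 m^3/h * 24 h = 233.76 m^3/day
Exchanges = daily flow / tank volume = 233.76 / 372 = 0.628387 exchanges/day

0.628387 exchanges/day


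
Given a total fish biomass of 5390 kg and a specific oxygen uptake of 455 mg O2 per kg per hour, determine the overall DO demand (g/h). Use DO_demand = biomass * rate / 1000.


Total O2 consumption (mg/h) = 5390 kg * 455 mg/(kg*h) = 2452450 mg/h
Convert to g/h: 2452450 / 1000 = 2452.45 g/h

2452.45 g/h


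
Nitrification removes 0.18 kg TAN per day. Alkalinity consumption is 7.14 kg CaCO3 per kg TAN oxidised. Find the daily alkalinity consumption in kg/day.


Alkalinity factor: 7.14 kg CaCO3 consumed per kg TAN nitrified
alk = 0.18 kg TAN * 7.14 = 1.2852 kg CaCO3/day

1.2852 kg CaCO3/day


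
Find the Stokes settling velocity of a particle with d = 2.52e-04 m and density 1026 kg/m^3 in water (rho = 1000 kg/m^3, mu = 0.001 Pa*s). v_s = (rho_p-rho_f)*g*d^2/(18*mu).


Density difference: rho_p - rho_f = 1026 - 1000 = 26 kg/m^3
d^2 = (2.52e-04)^2 = 6.3504e-08 m^2
Numerator = (rho_p - rho_f) * g * d^2 = 26 * 9.81 * 6.3504e-08 = 1.619733e-05
Denominator = 18 * mu = 18 * 0.001 = 0.018
v_s = 1.619733e-05 / 0.018 = 8.99852e-04 m/s
Check: Re = rho_f * v_s * d / mu = 1000 * 8.99852e-04 * 2.52e-04 / 0.001 = 0.227 < 1, so Stokes' law applies.

8.99852e-04 m/s


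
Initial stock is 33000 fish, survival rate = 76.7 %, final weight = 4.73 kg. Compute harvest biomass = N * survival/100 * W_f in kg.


Survivors = 33000 * 76.7/100 = 25311 fish
Harvest biomass = survivors * W_f = 25311 * 4.73 = 119721.03 kg

119721.03 kg


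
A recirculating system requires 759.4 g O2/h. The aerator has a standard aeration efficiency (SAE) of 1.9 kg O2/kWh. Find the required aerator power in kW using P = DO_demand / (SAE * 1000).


SAE in g O2/kWh = 1.9 * 1000 = 1900 g/kWh
P = DO_demand / SAE_g = 759.4 / 1900 = 0.399684 kW

0.399684 kW


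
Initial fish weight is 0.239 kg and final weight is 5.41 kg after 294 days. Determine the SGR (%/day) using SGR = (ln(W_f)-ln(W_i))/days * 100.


ln(W_f) = ln(5.41) = 1.6882491
ln(W_i) = ln(0.239) = -1.4312917
ln(W_f) - ln(W_i) = 1.6882491 - -1.4312917 = 3.1195408
SGR = 3.1195408 / 294 * 100 = 1.06107 %/day

1.06107 %/day


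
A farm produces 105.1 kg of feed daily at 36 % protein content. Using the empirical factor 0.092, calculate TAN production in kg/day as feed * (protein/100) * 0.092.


Protein in feed = 105.1 * 36/100 = 37.836 kg/day
TAN = protein * 0.092 = 37.836 * 0.092 = 3.480912 kg/day

3.480912 kg/day


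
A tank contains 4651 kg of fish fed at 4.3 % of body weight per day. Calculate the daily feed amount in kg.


Feeding rate fraction = 4.3% / 100 = 0.043
Daily feed = 4651 kg * 0.043 = 199.993 kg/day

199.993 kg/day


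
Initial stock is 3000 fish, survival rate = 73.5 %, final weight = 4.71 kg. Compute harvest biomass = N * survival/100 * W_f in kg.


Survivors = 3000 * 73.5/100 = 2205 fish
Harvest biomass = survivors * W_f = 2205 * 4.71 = 10385.55 kg

10385.55 kg


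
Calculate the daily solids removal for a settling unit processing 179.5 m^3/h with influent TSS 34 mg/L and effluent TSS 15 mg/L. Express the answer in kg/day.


Concentration drop: TSS_in - TSS_out = 34 - 15 = 19 mg/L
Hourly solids removed = Q * dTSS = 179.5 m^3/h * 19 mg/L = 3410.5 g/h  (m^3/h * mg/L = g/h)
Daily solids removed = 3410.5 * 24 = 81852 g/day
Convert g to kg: 81852 / 1000 = 81.852 kg/day

81.852 kg/day


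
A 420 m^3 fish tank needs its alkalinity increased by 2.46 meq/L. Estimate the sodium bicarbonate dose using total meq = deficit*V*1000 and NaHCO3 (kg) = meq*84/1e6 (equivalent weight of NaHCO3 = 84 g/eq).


Tank volume in L = 420 m^3 * 1000 = 420000 L
Total meq required = 2.46 meq/L * 420000 L = 1033200 meq
NaHCO3 mass = 1033200 meq * 84 mg/meq / 1e6 = 86.7888 kg

86.7888 kg


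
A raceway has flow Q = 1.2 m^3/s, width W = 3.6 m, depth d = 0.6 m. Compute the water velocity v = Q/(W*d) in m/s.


Cross-sectional area = W * d = 3.6 * 0.6 = 2.16 m^2
Velocity = Q / A = 1.2 / 2.16 = 0.555556 m/s

0.555556 m/s


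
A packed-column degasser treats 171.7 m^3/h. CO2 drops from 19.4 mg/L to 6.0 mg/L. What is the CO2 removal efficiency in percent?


CO2_out / CO2_in = 6.0 / 19.4 = 0.30927835
Fraction remaining = 0.30927835
efficiency = (1 - 0.30927835) * 100 = 69.0722 %

69.0722 %


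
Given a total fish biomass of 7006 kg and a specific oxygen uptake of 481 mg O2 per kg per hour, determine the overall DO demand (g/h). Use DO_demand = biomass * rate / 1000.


Total O2 consumption (mg/h) = 7006 kg * 481 mg/(kg*h) = 3369886 mg/h
Convert to g/h: 3369886 / 1000 = 3369.886 g/h

3369.886 g/h


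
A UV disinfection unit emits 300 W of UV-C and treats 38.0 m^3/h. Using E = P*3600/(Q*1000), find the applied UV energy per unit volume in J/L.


Energy delivered per hour = 300 W * 3600 s = 1080000 J/h
Volume treated per hour = 38.0 m^3/h * 1000 = 38000 L/h
dose = 1080000 / 38000 = 28.4211 J/L

28.4211 J/L


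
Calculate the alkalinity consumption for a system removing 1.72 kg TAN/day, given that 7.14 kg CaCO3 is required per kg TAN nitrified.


Alkalinity factor: 7.14 kg CaCO3 consumed per kg TAN nitrified
alk = 1.72 kg TAN * 7.14 = 12.2808 kg CaCO3/day

12.2808 kg CaCO3/day


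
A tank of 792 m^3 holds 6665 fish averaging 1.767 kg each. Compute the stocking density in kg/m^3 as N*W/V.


Total biomass = 6665 fish * 1.767 kg = 11777.055 kg
Density = total biomass / volume = 11777.055 / 792 = 14.87 kg/m^3

14.87 kg/m^3


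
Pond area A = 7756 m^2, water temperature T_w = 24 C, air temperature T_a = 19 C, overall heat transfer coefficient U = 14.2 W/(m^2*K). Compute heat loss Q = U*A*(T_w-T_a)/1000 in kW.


Temperature difference dT = 24 - 19 = 5 K
Heat loss (W) = U * A * dT = 14.2 * 7756 * 5 = 550676 W
Convert to kW: 550676 / 1000 = 550.676 kW

550.676 kW


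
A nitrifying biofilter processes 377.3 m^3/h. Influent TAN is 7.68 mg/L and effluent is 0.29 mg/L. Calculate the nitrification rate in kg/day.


Concentration drop: TAN_in - TAN_out = 7.68 - 0.29 = 7.39 mg/L
Hourly TAN removed = Q * dTAN = 377.3 m^3/h * 7.39 mg/L = 2788.247 g/h  (m^3/h * mg/L = g/h)
Daily TAN removed = 2788.247 * 24 = 66917.928 g/day
Convert to kg/day: 66917.928 / 1000 = 66.917928 kg/day

66.917928 kg/day


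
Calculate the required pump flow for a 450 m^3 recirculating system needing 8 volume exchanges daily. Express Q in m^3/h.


Daily recirculation volume = 450 m^3 * 8 = 3600 m^3/day
Flow rate Q = daily volume / 24 h = 3600 / 24 = 150 m^3/h

150 m^3/h


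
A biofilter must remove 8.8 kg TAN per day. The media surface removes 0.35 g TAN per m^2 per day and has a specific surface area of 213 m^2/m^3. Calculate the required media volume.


A = 8.8*1000 / 0.35 = 25142.857 m^2
V = 25142.857 / 213 = 118.042

118.042 m^3


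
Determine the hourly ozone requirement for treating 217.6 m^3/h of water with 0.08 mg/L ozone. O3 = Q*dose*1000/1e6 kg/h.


O3 demand (mg/h) = Q * dose * 1000 = 217.6 * 0.08 * 1000 = 17408 mg/h
Convert mg to kg: 17408 / 1e6 = 0.017408 kg/h

0.017408 kg/h


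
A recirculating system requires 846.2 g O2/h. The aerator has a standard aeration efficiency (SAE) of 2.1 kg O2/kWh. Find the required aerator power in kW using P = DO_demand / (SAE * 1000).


SAE in g O2/kWh = 2.1 * 1000 = 2100 g/kWh
P = DO_demand / SAE_g = 846.2 / 2100 = 0.402952 kW

0.402952 kW


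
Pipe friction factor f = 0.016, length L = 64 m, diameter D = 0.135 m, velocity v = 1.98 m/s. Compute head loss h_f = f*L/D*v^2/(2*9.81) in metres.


v^2 = 1.98^2 = 3.9204 m^2/s^2
L/D = 64/0.135 = 474.07407
h_f = f*(L/D)*v^2/(2g) = 0.016 * 474.07407 * 3.9204 / 19.62 = 1.51565 m

1.51565 m


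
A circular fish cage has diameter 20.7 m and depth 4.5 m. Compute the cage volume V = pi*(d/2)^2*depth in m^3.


r = d/2 = 20.7/2 = 10.35 m
Base area = pi*r^2 = pi*10.35^2 = 336.53526 m^2
Volume = 336.53526 * 4.5 = 1514.41 m^3

1514.41 m^3


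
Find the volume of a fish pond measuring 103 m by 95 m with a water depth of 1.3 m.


Base area = L * W = 103 * 95 = 9785 m^2
Volume = area * depth = 9785 * 1.3 = 12720.5 m^3

12720.5 m^3


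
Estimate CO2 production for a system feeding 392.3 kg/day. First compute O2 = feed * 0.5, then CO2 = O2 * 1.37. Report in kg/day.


O2 = 392.3 * 0.5 = 196.15
CO2 = 196.15 * 1.37 = 268.7255

268.7255 kg/day


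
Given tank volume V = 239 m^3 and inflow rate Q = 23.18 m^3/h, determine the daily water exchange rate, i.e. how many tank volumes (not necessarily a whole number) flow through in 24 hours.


Daily flow volume = 23.18 m^3/h * 24 h = 556.32 m^3/day
Exchanges = daily flow / tank volume = 556.32 / 239 = 2.3277 exchanges/day

2.3277 exchanges/day


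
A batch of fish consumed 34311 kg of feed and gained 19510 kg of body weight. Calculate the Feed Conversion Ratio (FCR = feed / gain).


FCR = feed consumed / weight gained
FCR = 34311 kg / 19510 kg = 1.75864

1.75864


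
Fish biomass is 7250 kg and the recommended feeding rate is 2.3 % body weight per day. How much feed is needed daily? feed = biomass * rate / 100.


Feeding rate fraction = 2.3% / 100 = 0.023
Daily feed = 7250 kg * 0.023 = 166.75 kg/day

166.75 kg/day


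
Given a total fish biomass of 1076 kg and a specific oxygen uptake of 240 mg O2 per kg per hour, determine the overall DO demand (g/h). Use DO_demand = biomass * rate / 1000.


Total O2 consumption (mg/h) = 1076 kg * 240 mg/(kg*h) = 258240 mg/h
Convert to g/h: 258240 / 1000 = 258.24 g/h

258.24 g/h


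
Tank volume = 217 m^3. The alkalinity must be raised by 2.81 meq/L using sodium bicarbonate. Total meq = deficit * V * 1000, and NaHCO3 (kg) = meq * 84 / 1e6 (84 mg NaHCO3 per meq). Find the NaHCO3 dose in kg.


Tank volume in L = 217 m^3 * 1000 = 217000 L
Total meq required = 2.81 meq/L * 217000 L = 609770 meq
NaHCO3 mass = 609770 meq * 84 mg/meq / 1e6 = 51.2207 kg

51.2207 kg


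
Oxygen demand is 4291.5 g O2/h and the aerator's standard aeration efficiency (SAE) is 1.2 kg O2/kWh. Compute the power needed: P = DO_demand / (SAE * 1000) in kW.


SAE in g O2/kWh = 1.2 * 1000 = 1200 g/kWh
P = DO_demand / SAE_g = 4291.5 / 1200 = 3.57625 kW

3.57625 kW


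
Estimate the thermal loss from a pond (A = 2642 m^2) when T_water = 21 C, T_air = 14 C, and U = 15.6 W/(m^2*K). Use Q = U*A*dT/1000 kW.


Temperature difference dT = 21 - 14 = 7 K
Heat loss (W) = U * A * dT = 15.6 * 2642 * 7 = 288506.4 W
Convert to kW: 288506.4 / 1000 = 288.5064 kW

288.5064 kW


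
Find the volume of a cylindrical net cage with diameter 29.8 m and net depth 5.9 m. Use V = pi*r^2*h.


r = d/2 = 29.8/2 = 14.9 m
Base area = pi*r^2 = pi*14.9^2 = 697.46499 m^2
Volume = 697.46499 * 5.9 = 4115.04 m^3

4115.04 m^3


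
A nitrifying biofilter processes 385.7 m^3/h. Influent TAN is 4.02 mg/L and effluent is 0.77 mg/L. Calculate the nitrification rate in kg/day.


Concentration drop: TAN_in - TAN_out = 4.02 - 0.77 = 3.25 mg/L
Hourly TAN removed = Q * dTAN = 385.7 m^3/h * 3.25 mg/L = 1253.525 g/h  (m^3/h * mg/L = g/h)
Daily TAN removed = 1253.525 * 24 = 30084.6 g/day
Convert to kg/day: 30084.6 / 1000 = 30.0846 kg/day

30.0846 kg/day


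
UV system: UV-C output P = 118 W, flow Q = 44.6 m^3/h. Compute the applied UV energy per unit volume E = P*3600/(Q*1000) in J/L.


Energy delivered per hour = 118 W * 3600 s = 424800 J/h
Volume treated per hour = 44.6 m^3/h * 1000 = 44600 L/h
dose = 424800 / 44600 = 9.52466 J/L

9.52466 J/L


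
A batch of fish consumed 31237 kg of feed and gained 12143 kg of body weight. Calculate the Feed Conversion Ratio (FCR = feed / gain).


FCR = feed consumed / weight gained
FCR = 31237 kg / 12143 kg = 2.57243

2.57243


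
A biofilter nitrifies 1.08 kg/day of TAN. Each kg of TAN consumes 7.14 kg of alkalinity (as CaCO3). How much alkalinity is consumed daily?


Alkalinity factor: 7.14 kg CaCO3 consumed per kg TAN nitrified
alk = 1.08 kg TAN * 7.14 = 7.7112 kg CaCO3/day

7.7112 kg CaCO3/day


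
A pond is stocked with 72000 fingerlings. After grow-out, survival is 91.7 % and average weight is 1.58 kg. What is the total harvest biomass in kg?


Survivors = 72000 * 91.7/100 = 66024 fish
Harvest biomass = survivors * W_f = 66024 * 1.58 = 104317.92 kg

104317.92 kg


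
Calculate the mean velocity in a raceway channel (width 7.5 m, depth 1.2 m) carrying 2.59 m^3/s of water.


Cross-sectional area = W * d = 7.5 * 1.2 = 9 m^2
Velocity = Q / A = 2.59 / 9 = 0.287778 m/s

0.287778 m/s


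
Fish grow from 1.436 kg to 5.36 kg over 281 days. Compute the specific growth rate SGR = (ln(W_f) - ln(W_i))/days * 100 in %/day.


ln(W_f) = ln(5.36) = 1.678964
ln(W_i) = ln(1.436) = 0.36186147
ln(W_f) - ln(W_i) = 1.678964 - 0.36186147 = 1.3171025
SGR = 1.3171025 / 281 * 100 = 0.46872 %/day

0.46872 %/day


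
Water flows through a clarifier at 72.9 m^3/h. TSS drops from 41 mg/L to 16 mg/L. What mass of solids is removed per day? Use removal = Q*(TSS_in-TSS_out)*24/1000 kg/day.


Concentration drop: TSS_in - TSS_out = 41 - 16 = 25 mg/L
Hourly solids removed = Q * dTSS = 72.9 m^3/h * 25 mg/L = 1822.5 g/h  (m^3/h * mg/L = g/h)
Daily solids removed = 1822.5 * 24 = 43740 g/day
Convert g to kg: 43740 / 1000 = 43.74 kg/day

43.74 kg/day


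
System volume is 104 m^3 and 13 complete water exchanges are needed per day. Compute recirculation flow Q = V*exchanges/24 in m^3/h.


Daily recirculation volume = 104 m^3 * 13 = 1352 m^3/day
Flow rate Q = daily volume / 24 h = 1352 / 24 = 56.3333 m^3/h

56.3333 m^3/h


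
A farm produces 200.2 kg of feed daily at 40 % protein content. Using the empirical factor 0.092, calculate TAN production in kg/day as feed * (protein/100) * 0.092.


Protein in feed = 200.2 * 40/100 = 80.08 kg/day
TAN = protein * 0.092 = 80.08 * 0.092 = 7.36736 kg/day

7.36736 kg/day


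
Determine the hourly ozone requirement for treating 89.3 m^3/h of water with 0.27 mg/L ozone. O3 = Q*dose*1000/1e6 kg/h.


O3 demand (mg/h) = Q * dose * 1000 = 89.3 * 0.27 * 1000 = 24111 mg/h
Convert mg to kg: 24111 / 1e6 = 0.024111 kg/h

0.024111 kg/h


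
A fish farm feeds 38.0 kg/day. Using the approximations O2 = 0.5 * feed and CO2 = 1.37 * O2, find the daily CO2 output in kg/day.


O2 = 38.0 * 0.5 = 19
CO2 = 19 * 1.37 = 26.03

26.03 kg/day


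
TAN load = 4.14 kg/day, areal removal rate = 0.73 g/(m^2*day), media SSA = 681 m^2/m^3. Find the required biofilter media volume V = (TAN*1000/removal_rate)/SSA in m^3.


A = 4.14*1000 / 0.73 = 5671.2329 m^2
V = 5671.2329 / 681 = 8.3278

8.3278 m^3


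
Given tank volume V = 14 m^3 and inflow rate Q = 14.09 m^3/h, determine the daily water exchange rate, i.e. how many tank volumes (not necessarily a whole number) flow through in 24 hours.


Daily flow volume = 14.09 m^3/h * 24 h = 338.16 m^3/day
Exchanges = daily flow / tank volume = 338.16 / 14 = 24.1543 exchanges/day

24.1543 exchanges/day


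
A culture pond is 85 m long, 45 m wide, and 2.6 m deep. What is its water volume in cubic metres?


Base area = L * W = 85 * 45 = 3825 m^2
Volume = area * depth = 3825 * 2.6 = 9945 m^3

9945 m^3


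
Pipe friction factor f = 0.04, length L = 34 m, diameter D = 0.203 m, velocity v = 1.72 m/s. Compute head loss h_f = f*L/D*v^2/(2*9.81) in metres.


v^2 = 1.72^2 = 2.9584 m^2/s^2
L/D = 34/0.203 = 167.48768
h_f = f*(L/D)*v^2/(2g) = 0.04 * 167.48768 * 2.9584 / 19.62 = 1.01018 m

1.01018 m


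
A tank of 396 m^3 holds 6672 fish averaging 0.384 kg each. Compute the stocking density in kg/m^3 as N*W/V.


Total biomass = 6672 fish * 0.384 kg = 2562.048 kg
Density = total biomass / volume = 2562.048 / 396 = 6.46982 kg/m^3

6.46982 kg/m^3


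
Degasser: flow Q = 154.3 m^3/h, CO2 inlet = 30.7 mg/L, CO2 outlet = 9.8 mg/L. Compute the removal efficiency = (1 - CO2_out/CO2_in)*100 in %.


CO2_out / CO2_in = 9.8 / 30.7 = 0.31921824
Fraction remaining = 0.31921824
efficiency = (1 - 0.31921824) * 100 = 68.0782 %

68.0782 %


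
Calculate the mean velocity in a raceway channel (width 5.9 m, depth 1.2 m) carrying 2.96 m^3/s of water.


Cross-sectional area = W * d = 5.9 * 1.2 = 7.08 m^2
Velocity = Q / A = 2.96 / 7.08 = 0.418079 m/s

0.418079 m/s


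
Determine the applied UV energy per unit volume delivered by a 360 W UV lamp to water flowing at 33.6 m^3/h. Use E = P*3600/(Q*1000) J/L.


Energy delivered per hour = 360 W * 3600 s = 1296000 J/h
Volume treated per hour = 33.6 m^3/h * 1000 = 33600 L/h
dose = 1296000 / 33600 = 38.5714 J/L

38.5714 J/L


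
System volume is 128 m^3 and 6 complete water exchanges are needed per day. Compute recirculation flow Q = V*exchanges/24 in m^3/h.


Daily recirculation volume = 128 m^3 * 6 = 768 m^3/day
Flow rate Q = daily volume / 24 h = 768 / 24 = 32 m^3/h

32 m^3/h


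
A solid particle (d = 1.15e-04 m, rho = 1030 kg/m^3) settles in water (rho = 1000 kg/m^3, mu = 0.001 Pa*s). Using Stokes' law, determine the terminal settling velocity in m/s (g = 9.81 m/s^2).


Density difference: rho_p - rho_f = 1030 - 1000 = 30 kg/m^3
d^2 = (1.15e-04)^2 = 1.3225e-08 m^2
Numerator = (rho_p - rho_f) * g * d^2 = 30 * 9.81 * 1.3225e-08 = 3.8921175e-06
Denominator = 18 * mu = 18 * 0.001 = 0.018
v_s = 3.8921175e-06 / 0.018 = 2.16229e-04 m/s
Check: Re = rho_f * v_s * d / mu = 1000 * 2.16229e-04 * 1.15e-04 / 0.001 = 0.0249 < 1, so Stokes' law applies.

2.16229e-04 m/s
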